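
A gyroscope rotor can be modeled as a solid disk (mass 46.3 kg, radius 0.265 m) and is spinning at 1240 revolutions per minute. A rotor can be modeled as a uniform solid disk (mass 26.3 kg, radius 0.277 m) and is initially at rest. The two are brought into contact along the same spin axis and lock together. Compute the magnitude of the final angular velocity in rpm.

The coupling torques are internal; angular momentum about the shared axis is conserved.
Moments of inertia: I_A = ½(46.3)(0.265)² = 1.626 kg·m²; I_B = ½(26.3)(0.277)² = 1.009 kg·m².
Taking A's sense as positive: L = (1.626)(1240) = 2016 kg·m²·rpm.
Combined I = 1.626 + 1.009 = 2.635 kg·m².
ω_f = L / I = 2016 / 2.635 = 765.1 rpm.

|ω_f| ≈ 765 rpm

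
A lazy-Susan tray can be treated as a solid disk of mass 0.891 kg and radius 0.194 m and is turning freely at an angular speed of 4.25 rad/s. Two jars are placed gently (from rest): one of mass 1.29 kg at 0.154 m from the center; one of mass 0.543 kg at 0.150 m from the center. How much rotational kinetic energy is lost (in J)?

energy lost ≈ 0.109 J

No external torque acts about the center; L_before = L_after.
I_p = ½(0.891)(0.194)² = 0.01677 kg·m².
Added inertia Σmr² = (1.29)(0.154)² + (0.543)(0.150)² = 0.04281 kg·m²; I_f = 0.01677 + 0.04281 = 0.05958 kg·m².
ω_f = I_p ω_i / I_f = (0.01677)(4.25) / 0.05958 = 1.196 rad/s.
KE_i = ½(0.01677)(4.250 rad/s)² = 0.1514 J; KE_f = ½(0.05958)(1.196)² = 0.04262 J.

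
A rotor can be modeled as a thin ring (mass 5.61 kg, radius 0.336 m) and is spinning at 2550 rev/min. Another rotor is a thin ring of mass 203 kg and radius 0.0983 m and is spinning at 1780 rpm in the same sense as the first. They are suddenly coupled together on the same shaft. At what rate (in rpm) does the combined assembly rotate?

The coupling torques are internal; angular momentum about the shared axis is conserved.
Moments of inertia: I_A = (5.61)(0.336)² = 0.6333 kg·m²; I_B = (203)(0.0983)² = 1.962 kg·m².
Taking A's sense as positive: L = (0.6333)(2550) + (1.962)(1780) = 5107 kg·m²·rpm.
Combined I = 0.6333 + 1.962 = 2.595 kg·m².
ω_f = L / I = 5107 / 2.595 = 1968 rpm.

|ω_f| ≈ 1970 rpm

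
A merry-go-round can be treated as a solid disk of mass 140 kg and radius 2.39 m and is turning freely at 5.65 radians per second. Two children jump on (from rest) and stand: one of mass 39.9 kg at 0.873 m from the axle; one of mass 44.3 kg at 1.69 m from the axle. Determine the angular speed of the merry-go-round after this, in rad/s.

ω_f ≈ 4.06 rad/s

No external torque acts about the axle; L_before = L_after.
I_p = ½(140)(2.39)² = 399.8 kg·m².
Added inertia Σmr² = (39.9)(0.873)² + (44.3)(1.69)² = 156.9 kg·m²; I_f = 399.8 + 156.9 = 556.8 kg·m².
ω_f = I_p ω_i / I_f = (399.8)(5.65) / 556.8 = 4.057 rad/s.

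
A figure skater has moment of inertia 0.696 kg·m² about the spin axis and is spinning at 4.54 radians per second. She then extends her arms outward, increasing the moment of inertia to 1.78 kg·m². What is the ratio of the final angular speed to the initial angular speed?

No external torque acts about the spin axis, so angular momentum is conserved.
ω₂/ω₁ = I₁/I₂ = 0.6960 / 1.780 = 0.3910.

ω₂/ω₁ ≈ 0.391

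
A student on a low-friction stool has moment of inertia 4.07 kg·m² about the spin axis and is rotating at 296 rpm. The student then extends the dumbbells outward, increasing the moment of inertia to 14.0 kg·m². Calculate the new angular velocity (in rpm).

ω₂ ≈ 86.1 rpm

With no external torque about the axis, L is conserved: I₁ω₁ = I₂ω₂.
ω₂ = I₁ω₁ / I₂ = (4.070)(296 rpm) / (14.00) = 86.05 rpm.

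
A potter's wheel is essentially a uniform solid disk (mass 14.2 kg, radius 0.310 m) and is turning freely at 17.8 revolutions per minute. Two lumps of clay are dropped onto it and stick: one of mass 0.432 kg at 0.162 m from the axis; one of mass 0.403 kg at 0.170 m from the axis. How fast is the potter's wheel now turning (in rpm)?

The added mass arrives with no angular momentum about the axis, and any external torque about the axis is negligible, so the system's angular momentum is conserved.
I_p = ½(14.2)(0.310)² = 0.6823 kg·m².
Added inertia Σmr² = (0.432)(0.162)² + (0.403)(0.170)² = 0.02298 kg·m²; I_f = 0.6823 + 0.02298 = 0.7053 kg·m².
ω_f = I_p ω_i / I_f = (0.6823)(17.8) / 0.7053 = 17.22 rpm.

ω_f ≈ 17.2 rpm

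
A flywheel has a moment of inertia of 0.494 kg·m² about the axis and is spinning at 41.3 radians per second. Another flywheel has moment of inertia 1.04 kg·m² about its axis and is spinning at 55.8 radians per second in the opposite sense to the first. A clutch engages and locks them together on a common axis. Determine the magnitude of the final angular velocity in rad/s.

No external torque acts about the common axis, so total angular momentum is conserved.
Taking A's sense as positive: L = (0.4940)(41.3) − (1.040)(55.8) = -37.63 kg·m²·rad/s.
Combined I = 0.4940 + 1.040 = 1.534 kg·m².
ω_f = L / I = -37.63 / 1.534 = -24.53 rad/s.

|ω_f| ≈ 24.5 rad/s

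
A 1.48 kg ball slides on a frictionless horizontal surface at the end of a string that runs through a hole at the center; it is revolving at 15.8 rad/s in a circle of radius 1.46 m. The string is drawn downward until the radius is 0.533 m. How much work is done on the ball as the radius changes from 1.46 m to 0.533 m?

W ≈ 2560 J

No torque about the axis ⇒ m r₁² ω₁ = m r₂² ω₂.
ω₂ = ω₁ (r₁/r₂)² = (15.8)(1.46/0.533)² = 118.6 rad/s.
W = ΔKE = ½m(v₂² − v₁²) = 2561 J.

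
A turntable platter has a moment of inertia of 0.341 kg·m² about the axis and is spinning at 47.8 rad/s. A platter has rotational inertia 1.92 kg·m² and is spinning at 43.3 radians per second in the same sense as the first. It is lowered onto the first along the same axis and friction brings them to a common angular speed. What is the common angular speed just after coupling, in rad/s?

No external torque acts about the common axis, so total angular momentum is conserved.
Taking A's sense as positive: L = (0.3410)(47.8) + (1.920)(43.3) = 99.44 kg·m²·rad/s.
Combined I = 0.3410 + 1.920 = 2.261 kg·m².
ω_f = L / I = 99.44 / 2.261 = 43.98 rad/s.

|ω_f| ≈ 44.0 rad/s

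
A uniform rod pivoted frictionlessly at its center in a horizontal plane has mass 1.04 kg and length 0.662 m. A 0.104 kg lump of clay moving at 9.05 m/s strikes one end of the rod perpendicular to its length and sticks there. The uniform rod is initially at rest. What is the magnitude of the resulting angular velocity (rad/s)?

The axle reaction passes through the pivot and exerts no torque about it; angular momentum about the pivot is conserved through the impact.
I_p = (1/12)(1.04)(0.662)² = 0.03798 kg·m². Taking the sense of the lump of clay's angular momentum as positive, L_{lump} = m v R = (0.104)(9.05)(0.662/2) = 0.3115 kg·m²/s.
L_i = 0 + 0.3115 = 0.3115 kg·m²/s.
After sticking, I_f = I_p + m R² = 0.03798 + (0.104)(0.662/2)² = 0.04938 kg·m².
ω_f = L_i / I_f = 0.3115 / 0.04938 = 6.310 rad/s.

|ω_f| ≈ 6.31 rad/s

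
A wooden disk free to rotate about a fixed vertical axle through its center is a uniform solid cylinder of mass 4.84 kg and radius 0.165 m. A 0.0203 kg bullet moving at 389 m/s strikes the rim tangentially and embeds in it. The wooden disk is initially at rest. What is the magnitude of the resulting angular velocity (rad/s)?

About the axle the impulsive forces during the collision are internal, so angular momentum about that axis is conserved.
I_p = ½(4.84)(0.165)² = 0.06588 kg·m². Taking the sense of the bullet's angular momentum as positive, L_{bullet} = m v R = (0.0203)(389)(0.165) = 1.303 kg·m²/s.
L_i = 0 + 1.303 = 1.303 kg·m²/s.
After sticking, I_f = I_p + m R² = 0.06588 + (0.0203)(0.165)² = 0.06644 kg·m².
ω_f = L_i / I_f = 1.303 / 0.06644 = 19.61 rad/s.

|ω_f| ≈ 19.6 rad/s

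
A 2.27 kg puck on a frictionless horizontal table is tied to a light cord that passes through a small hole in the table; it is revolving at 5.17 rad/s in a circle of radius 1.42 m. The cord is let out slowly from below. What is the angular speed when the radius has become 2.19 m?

ω₂ ≈ 2.17 rad/s

The constraining force is radial, so m r² ω about the center is conserved.
ω₂ = ω₁ (r₁/r₂)² = (5.17)(1.42/2.19)² = 2.174 rad/s.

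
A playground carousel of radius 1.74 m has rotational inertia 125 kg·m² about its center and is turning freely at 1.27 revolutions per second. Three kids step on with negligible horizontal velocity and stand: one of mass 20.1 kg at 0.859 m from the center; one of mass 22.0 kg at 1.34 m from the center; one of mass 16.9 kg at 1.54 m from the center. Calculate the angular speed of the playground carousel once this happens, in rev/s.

No external torque acts about the center; L_before = L_after.
Added inertia Σmr² = (20.1)(0.859)² + (22.0)(1.34)² + (16.9)(1.54)² = 94.41 kg·m²; I_f = 125.0 + 94.41 = 219.4 kg·m².
ω_f = I_p ω_i / I_f = (125.0)(1.27) / 219.4 = 0.7235 rev/s.

ω_f ≈ 0.724 rev/s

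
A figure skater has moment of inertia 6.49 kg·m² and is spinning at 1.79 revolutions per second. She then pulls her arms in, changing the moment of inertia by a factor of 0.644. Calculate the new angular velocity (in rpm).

No external torque acts about the spin axis, so angular momentum is conserved.
I₂ = 0.644 × 6.49 = 4.180 kg·m².
ω₂ = I₁ω₁ / I₂ = (6.490)(1.79 rev/s) / (4.180) = 2.780 rev/s = 166.8 rpm.

ω₂ ≈ 167 rpm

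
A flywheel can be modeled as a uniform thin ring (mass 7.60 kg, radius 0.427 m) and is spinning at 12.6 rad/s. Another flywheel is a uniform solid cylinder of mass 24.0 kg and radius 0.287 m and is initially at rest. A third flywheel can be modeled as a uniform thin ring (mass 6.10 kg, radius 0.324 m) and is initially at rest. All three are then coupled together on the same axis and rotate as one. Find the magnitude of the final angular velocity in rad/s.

|ω_f| ≈ 5.79 rad/s

No external torque acts about the common axis, so total angular momentum is conserved.
Moments of inertia: I_A = (7.60)(0.427)² = 1.386 kg·m²; I_B = ½(24.0)(0.287)² = 0.9884 kg·m²; I_C = (6.10)(0.324)² = 0.6404 kg·m².
Taking A's sense as positive: L = (1.386)(12.6) = 17.46 kg·m²·rad/s.
Combined I = 1.386 + 0.9884 + 0.6404 = 3.014 kg·m².
ω_f = L / I = 17.46 / 3.014 = 5.792 rad/s.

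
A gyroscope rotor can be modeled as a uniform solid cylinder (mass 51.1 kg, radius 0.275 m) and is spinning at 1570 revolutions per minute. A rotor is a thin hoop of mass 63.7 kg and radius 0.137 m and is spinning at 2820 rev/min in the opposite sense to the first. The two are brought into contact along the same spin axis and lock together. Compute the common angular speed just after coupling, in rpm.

No external torque acts about the common axis, so total angular momentum is conserved.
Moments of inertia: I_A = ½(51.1)(0.275)² = 1.932 kg·m²; I_B = (63.7)(0.137)² = 1.196 kg·m².
Taking A's sense as positive: L = (1.932)(1570) − (1.196)(2820) = -338.0 kg·m²·rpm.
Combined I = 1.932 + 1.196 = 3.128 kg·m².
ω_f = L / I = -338.0 / 3.128 = -108.1 rpm.

|ω_f| ≈ 108 rpm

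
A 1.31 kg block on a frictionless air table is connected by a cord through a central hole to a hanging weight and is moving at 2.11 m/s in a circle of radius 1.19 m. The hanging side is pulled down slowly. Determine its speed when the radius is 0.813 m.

The only horizontal force on the mass is along the cord (radial), so it exerts no torque about the hole and angular momentum m v r is conserved.
v₂ = v₁ r₁ / r₂ = (2.11)(1.19) / (0.813) = 3.088 m/s.

v₂ ≈ 3.09 m/s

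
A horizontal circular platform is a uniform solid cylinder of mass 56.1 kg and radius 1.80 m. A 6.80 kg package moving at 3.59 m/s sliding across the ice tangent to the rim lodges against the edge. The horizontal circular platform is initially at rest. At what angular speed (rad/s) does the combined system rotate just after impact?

About the central axle the impulsive forces during the collision are internal, so angular momentum about that axis is conserved.
I_p = ½(56.1)(1.80)² = 90.88 kg·m². Taking the sense of the package's angular momentum as positive, L_{package} = m v R = (6.80)(3.59)(1.80) = 43.94 kg·m²/s.
L_i = 0 + 43.94 = 43.94 kg·m²/s.
After sticking, I_f = I_p + m R² = 90.88 + (6.80)(1.80)² = 112.9 kg·m².
ω_f = L_i / I_f = 43.94 / 112.9 = 0.3892 rad/s.

|ω_f| ≈ 0.389 rad/s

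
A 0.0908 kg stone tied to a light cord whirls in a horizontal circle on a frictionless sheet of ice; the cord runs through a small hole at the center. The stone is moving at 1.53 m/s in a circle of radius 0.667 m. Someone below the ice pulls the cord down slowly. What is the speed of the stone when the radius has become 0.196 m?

Central (radial) force ⇒ zero torque about the center ⇒ m v r is constant.
v₂ = v₁ r₁ / r₂ = (1.53)(0.667) / (0.196) = 5.207 m/s.

v₂ ≈ 5.21 m/s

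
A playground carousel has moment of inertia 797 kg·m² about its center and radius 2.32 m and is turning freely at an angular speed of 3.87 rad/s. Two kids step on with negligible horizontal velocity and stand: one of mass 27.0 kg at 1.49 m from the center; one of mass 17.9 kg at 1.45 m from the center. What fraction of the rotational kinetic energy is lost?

fraction ≈ 0.109

No external torque acts about the center; L_before = L_after.
Added inertia Σmr² = (27.0)(1.49)² + (17.9)(1.45)² = 97.58 kg·m²; I_f = 797.0 + 97.58 = 894.6 kg·m².
ω_f = I_p ω_i / I_f = (797.0)(3.87) / 894.6 = 3.448 rad/s.
KE_i = ½(797.0)(3.870 rad/s)² = 5968 J; KE_f = ½(894.6)(3.448)² = 5317 J.
Fraction lost = 0.1091.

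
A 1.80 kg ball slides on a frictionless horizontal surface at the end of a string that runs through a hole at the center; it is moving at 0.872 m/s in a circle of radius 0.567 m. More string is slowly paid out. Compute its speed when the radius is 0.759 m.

v₂ ≈ 0.651 m/s

The only horizontal force on the mass is along the cord (radial), so it exerts no torque about the hole and angular momentum m v r is conserved.
v₂ = v₁ r₁ / r₂ = (0.872)(0.567) / (0.759) = 0.6514 m/s.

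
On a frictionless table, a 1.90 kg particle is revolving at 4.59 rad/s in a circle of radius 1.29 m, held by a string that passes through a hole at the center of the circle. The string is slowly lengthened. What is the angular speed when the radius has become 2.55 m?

No torque about the axis ⇒ m r₁² ω₁ = m r₂² ω₂.
ω₂ = ω₁ (r₁/r₂)² = (4.59)(1.29/2.55)² = 1.175 rad/s.

ω₂ ≈ 1.17 rad/s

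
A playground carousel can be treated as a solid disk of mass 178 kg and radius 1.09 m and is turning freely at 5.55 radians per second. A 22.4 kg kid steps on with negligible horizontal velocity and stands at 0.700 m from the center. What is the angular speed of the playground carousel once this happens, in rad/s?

ω_f ≈ 5.03 rad/s

The added mass arrives with no angular momentum about the center, and any external torque about the center is negligible, so the system's angular momentum is conserved.
I_p = ½(178)(1.09)² = 105.7 kg·m².
Added inertia Σmr² = (22.4)(0.700)² = 10.98 kg·m²; I_f = 105.7 + 10.98 = 116.7 kg·m².
ω_f = I_p ω_i / I_f = (105.7)(5.55) / 116.7 = 5.028 rad/s.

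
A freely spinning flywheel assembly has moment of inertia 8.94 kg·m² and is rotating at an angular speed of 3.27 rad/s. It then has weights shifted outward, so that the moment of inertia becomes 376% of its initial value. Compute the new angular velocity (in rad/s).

ω₂ ≈ 0.870 rad/s

No external torque acts about the spin axis, so angular momentum is conserved.
I₂ = 3.76 × 8.94 = 33.61 kg·m².
ω₂ = I₁ω₁ / I₂ = (8.940)(3.27 rad/s) / (33.61) = 0.8697 rad/s.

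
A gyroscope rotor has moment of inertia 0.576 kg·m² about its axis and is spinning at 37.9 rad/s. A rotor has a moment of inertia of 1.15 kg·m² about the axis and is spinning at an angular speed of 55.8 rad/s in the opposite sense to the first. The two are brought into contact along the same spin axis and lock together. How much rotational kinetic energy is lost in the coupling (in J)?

No external torque acts about the common axis, so total angular momentum is conserved.
Taking A's sense as positive: L = (0.5760)(37.9) − (1.150)(55.8) = -42.34 kg·m²·rad/s.
Combined I = 0.5760 + 1.150 = 1.726 kg·m².
ω_f = L / I = -42.34 / 1.726 = -24.53 rad/s.
KE_i = ½ΣIω² = 2204 J; KE_f = ½(1.726)(24.53)² = 519.3 J.

ΔKE lost ≈ 1680 J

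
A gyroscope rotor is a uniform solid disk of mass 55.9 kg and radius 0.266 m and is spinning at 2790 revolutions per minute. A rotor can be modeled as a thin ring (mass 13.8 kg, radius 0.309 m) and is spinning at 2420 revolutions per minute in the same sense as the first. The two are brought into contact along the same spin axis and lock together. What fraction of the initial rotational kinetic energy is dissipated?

The coupling torques are internal; angular momentum about the shared axis is conserved.
Moments of inertia: I_A = ½(55.9)(0.266)² = 1.978 kg·m²; I_B = (13.8)(0.309)² = 1.318 kg·m².
Taking A's sense as positive: L = (1.978)(2790) + (1.318)(2420) = 8706 kg·m²·rpm.
Combined I = 1.978 + 1.318 = 3.295 kg·m².
ω_f = L / I = 8706 / 3.295 = 2642 rpm.
KE_i = ½ΣIω² = 1.267e+05 J; KE_f = ½(3.295)(276.7)² = 1.261e+05 J.
Fraction dissipated = (KE_i − KE_f)/KE_i = 0.004684.

fraction ≈ 0.00468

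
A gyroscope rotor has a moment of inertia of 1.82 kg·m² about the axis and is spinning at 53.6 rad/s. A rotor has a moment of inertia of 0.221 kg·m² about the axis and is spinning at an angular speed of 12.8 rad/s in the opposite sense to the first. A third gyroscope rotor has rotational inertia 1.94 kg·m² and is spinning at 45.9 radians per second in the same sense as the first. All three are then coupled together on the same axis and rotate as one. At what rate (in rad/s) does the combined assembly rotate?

The coupling torques are internal; angular momentum about the shared axis is conserved.
Taking A's sense as positive: L = (1.820)(53.6) − (0.2210)(12.8) + (1.940)(45.9) = 183.8 kg·m²·rad/s.
Combined I = 1.820 + 0.2210 + 1.940 = 3.981 kg·m².
ω_f = L / I = 183.8 / 3.981 = 46.16 rad/s.

|ω_f| ≈ 46.2 rad/s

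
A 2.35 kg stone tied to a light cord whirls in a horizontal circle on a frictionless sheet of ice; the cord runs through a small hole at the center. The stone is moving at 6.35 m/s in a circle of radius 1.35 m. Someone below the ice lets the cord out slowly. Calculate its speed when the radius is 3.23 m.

v₂ ≈ 2.65 m/s

The only horizontal force on the mass is along the cord (radial), so it exerts no torque about the hole and angular momentum m v r is conserved.
v₂ = v₁ r₁ / r₂ = (6.35)(1.35) / (3.23) = 2.654 m/s.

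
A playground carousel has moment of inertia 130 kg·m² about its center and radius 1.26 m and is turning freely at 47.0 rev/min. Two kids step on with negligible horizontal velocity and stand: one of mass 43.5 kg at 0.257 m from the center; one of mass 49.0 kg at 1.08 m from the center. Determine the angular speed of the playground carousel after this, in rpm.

The added mass arrives with no angular momentum about the center, and any external torque about the center is negligible, so the system's angular momentum is conserved.
Added inertia Σmr² = (43.5)(0.257)² + (49.0)(1.08)² = 60.03 kg·m²; I_f = 130.0 + 60.03 = 190.0 kg·m².
ω_f = I_p ω_i / I_f = (130.0)(47.0) / 190.0 = 32.15 rpm.

ω_f ≈ 32.2 rpm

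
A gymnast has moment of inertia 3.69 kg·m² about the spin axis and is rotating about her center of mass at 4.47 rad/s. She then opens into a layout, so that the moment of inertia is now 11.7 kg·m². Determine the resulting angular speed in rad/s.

Angular momentum about the spin axis is conserved since the torque about it is zero.
ω₂ = I₁ω₁ / I₂ = (3.690)(4.47 rad/s) / (11.70) = 1.410 rad/s.

ω₂ ≈ 1.41 rad/s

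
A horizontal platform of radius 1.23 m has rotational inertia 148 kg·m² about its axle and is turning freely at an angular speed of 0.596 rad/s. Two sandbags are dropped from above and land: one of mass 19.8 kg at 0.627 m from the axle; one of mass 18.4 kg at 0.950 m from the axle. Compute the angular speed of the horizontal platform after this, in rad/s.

ω_f ≈ 0.512 rad/s

No external torque acts about the axle; L_before = L_after.
Added inertia Σmr² = (19.8)(0.627)² + (18.4)(0.950)² = 24.39 kg·m²; I_f = 148.0 + 24.39 = 172.4 kg·m².
ω_f = I_p ω_i / I_f = (148.0)(0.596) / 172.4 = 0.5117 rad/s.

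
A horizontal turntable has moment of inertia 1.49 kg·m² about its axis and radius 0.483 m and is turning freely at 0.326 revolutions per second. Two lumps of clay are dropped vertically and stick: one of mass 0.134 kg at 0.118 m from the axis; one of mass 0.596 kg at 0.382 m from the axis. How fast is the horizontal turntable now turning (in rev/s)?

No external torque acts about the axis; L_before = L_after.
Added inertia Σmr² = (0.134)(0.118)² + (0.596)(0.382)² = 0.08884 kg·m²; I_f = 1.490 + 0.08884 = 1.579 kg·m².
ω_f = I_p ω_i / I_f = (1.490)(0.326) / 1.579 = 0.3077 rev/s.

ω_f ≈ 0.308 rev/s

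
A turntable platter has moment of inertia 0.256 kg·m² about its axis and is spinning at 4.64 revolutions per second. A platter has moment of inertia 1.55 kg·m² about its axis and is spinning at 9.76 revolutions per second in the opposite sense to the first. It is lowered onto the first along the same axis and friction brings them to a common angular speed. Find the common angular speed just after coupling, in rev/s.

The coupling torques are internal; angular momentum about the shared axis is conserved.
Taking A's sense as positive: L = (0.2560)(4.64) − (1.550)(9.76) = -13.94 kg·m²·rev/s.
Combined I = 0.2560 + 1.550 = 1.806 kg·m².
ω_f = L / I = -13.94 / 1.806 = -7.719 rev/s.

|ω_f| ≈ 7.72 rev/s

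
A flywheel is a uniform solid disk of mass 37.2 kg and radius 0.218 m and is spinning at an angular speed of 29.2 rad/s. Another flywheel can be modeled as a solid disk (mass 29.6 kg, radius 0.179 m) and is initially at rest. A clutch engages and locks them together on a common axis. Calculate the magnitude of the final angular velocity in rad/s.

|ω_f| ≈ 19.0 rad/s

No external torque acts about the common axis, so total angular momentum is conserved.
Moments of inertia: I_A = ½(37.2)(0.218)² = 0.8839 kg·m²; I_B = ½(29.6)(0.179)² = 0.4742 kg·m².
Taking A's sense as positive: L = (0.8839)(29.2) = 25.81 kg·m²·rad/s.
Combined I = 0.8839 + 0.4742 = 1.358 kg·m².
ω_f = L / I = 25.81 / 1.358 = 19.00 rad/s.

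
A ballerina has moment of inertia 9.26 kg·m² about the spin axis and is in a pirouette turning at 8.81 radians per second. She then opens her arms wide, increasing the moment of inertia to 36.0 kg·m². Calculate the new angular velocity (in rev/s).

ω₂ ≈ 0.361 rev/s

No external torque acts about the spin axis, so angular momentum is conserved.
ω₂ = I₁ω₁ / I₂ = (9.260)(8.81 rad/s) / (36.00) = 2.266 rad/s = 0.3607 rev/s.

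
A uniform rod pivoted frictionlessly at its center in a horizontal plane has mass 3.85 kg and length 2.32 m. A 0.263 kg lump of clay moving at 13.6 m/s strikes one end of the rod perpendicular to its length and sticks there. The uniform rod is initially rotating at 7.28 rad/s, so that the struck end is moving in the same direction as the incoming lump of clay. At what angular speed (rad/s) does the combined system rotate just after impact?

|ω_f| ≈ 8.04 rad/s

The axle reaction passes through the pivot and exerts no torque about it; angular momentum about the pivot is conserved through the impact.
I_p = (1/12)(3.85)(2.32)² = 1.727 kg·m². Taking the sense of the lump of clay's angular momentum as positive, L_{lump} = m v R = (0.263)(13.6)(2.32/2) = 4.149 kg·m²/s.
L_i = +I_p ω_p + m v R = +(1.727)(7.28) + 4.149 = 16.72 kg·m²/s.
After sticking, I_f = I_p + m R² = 1.727 + (0.263)(2.32/2)² = 2.081 kg·m².
ω_f = L_i / I_f = 16.72 / 2.081 = 8.036 rad/s.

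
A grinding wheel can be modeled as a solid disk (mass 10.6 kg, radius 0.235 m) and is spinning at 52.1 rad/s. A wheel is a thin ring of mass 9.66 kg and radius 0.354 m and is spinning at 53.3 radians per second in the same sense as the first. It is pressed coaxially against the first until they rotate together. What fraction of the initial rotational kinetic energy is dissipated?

fraction ≈ 8.02e-05

No external torque acts about the common axis, so total angular momentum is conserved.
Moments of inertia: I_A = ½(10.6)(0.235)² = 0.2927 kg·m²; I_B = (9.66)(0.354)² = 1.211 kg·m².
Taking A's sense as positive: L = (0.2927)(52.1) + (1.211)(53.3) = 79.77 kg·m²·rad/s.
Combined I = 0.2927 + 1.211 = 1.503 kg·m².
ω_f = L / I = 79.77 / 1.503 = 53.07 rad/s.
KE_i = ½ΣIω² = 2117 J; KE_f = ½(1.503)(53.07)² = 2117 J.
Fraction dissipated = (KE_i − KE_f)/KE_i = 8.017e-05.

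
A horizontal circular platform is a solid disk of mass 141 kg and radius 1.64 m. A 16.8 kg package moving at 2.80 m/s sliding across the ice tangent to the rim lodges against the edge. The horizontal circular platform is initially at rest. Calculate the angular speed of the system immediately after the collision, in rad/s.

About the central axle the impulsive forces during the collision are internal, so angular momentum about that axis is conserved.
I_p = ½(141)(1.64)² = 189.6 kg·m². Taking the sense of the package's angular momentum as positive, L_{package} = m v R = (16.8)(2.80)(1.64) = 77.15 kg·m²/s.
L_i = 0 + 77.15 = 77.15 kg·m²/s.
After sticking, I_f = I_p + m R² = 189.6 + (16.8)(1.64)² = 234.8 kg·m².
ω_f = L_i / I_f = 77.15 / 234.8 = 0.3286 rad/s.

|ω_f| ≈ 0.329 rad/s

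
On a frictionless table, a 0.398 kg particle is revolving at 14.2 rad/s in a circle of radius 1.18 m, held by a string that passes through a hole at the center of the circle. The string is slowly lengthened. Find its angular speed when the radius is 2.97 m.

ω₂ ≈ 2.24 rad/s

No torque about the axis ⇒ m r₁² ω₁ = m r₂² ω₂.
ω₂ = ω₁ (r₁/r₂)² = (14.2)(1.18/2.97)² = 2.242 rad/s.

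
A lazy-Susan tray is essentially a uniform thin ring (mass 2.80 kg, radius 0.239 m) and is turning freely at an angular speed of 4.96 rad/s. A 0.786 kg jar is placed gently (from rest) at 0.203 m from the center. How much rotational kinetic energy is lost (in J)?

The added mass arrives with no angular momentum about the center, and any external torque about the center is negligible, so the system's angular momentum is conserved.
I_p = (2.80)(0.239)² = 0.1599 kg·m².
Added inertia Σmr² = (0.786)(0.203)² = 0.03239 kg·m²; I_f = 0.1599 + 0.03239 = 0.1923 kg·m².
ω_f = I_p ω_i / I_f = (0.1599)(4.96) / 0.1923 = 4.125 rad/s.
KE_i = ½(0.1599)(4.960 rad/s)² = 1.967 J; KE_f = ½(0.1923)(4.125)² = 1.636 J.

energy lost ≈ 0.331 J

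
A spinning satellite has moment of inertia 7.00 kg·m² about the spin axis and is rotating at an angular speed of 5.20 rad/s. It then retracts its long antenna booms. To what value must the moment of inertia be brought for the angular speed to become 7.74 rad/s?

I₂ ≈ 4.70 kg·m²

With no external torque about the axis, L is conserved: I₁ω₁ = I₂ω₂.
I₂ = I₁ω₁ / ω₂ = (7.00)(5.20) / (7.74) = 4.703 kg·m².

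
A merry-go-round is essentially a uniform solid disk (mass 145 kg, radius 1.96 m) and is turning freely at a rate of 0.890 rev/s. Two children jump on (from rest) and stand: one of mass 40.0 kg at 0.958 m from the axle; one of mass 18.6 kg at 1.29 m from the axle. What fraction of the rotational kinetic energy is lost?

fraction ≈ 0.195

No external torque acts about the axle; L_before = L_after.
I_p = ½(145)(1.96)² = 278.5 kg·m².
Added inertia Σmr² = (40.0)(0.958)² + (18.6)(1.29)² = 67.66 kg·m²; I_f = 278.5 + 67.66 = 346.2 kg·m².
ω_f = I_p ω_i / I_f = (278.5)(0.890) / 346.2 = 0.7160 rev/s.
KE_i = ½(278.5)(5.592 rad/s)² = 4355 J; KE_f = ½(346.2)(4.499)² = 3504 J.
Fraction lost = 0.1955.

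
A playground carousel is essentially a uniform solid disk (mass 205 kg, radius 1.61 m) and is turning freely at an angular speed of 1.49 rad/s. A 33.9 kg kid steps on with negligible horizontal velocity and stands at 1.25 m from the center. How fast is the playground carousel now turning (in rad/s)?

ω_f ≈ 1.24 rad/s

The added mass arrives with no angular momentum about the center, and any external torque about the center is negligible, so the system's angular momentum is conserved.
I_p = ½(205)(1.61)² = 265.7 kg·m².
Added inertia Σmr² = (33.9)(1.25)² = 52.97 kg·m²; I_f = 265.7 + 52.97 = 318.7 kg·m².
ω_f = I_p ω_i / I_f = (265.7)(1.49) / 318.7 = 1.242 rad/s.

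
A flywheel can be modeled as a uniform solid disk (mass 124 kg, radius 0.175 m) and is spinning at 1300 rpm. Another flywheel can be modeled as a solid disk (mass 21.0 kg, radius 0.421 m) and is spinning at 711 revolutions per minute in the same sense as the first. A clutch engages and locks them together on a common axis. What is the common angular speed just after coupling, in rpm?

|ω_f| ≈ 1010 rpm

No external torque acts about the common axis, so total angular momentum is conserved.
Moments of inertia: I_A = ½(124)(0.175)² = 1.899 kg·m²; I_B = ½(21.0)(0.421)² = 1.861 kg·m².
Taking A's sense as positive: L = (1.899)(1300) + (1.861)(711) = 3792 kg·m²·rpm.
Combined I = 1.899 + 1.861 = 3.760 kg·m².
ω_f = L / I = 3792 / 3.760 = 1008 rpm.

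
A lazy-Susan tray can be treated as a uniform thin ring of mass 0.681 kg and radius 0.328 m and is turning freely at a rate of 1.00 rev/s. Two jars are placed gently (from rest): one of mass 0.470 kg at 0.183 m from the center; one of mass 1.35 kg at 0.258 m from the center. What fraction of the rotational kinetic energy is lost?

The added mass arrives with no angular momentum about the center, and any external torque about the center is negligible, so the system's angular momentum is conserved.
I_p = (0.681)(0.328)² = 0.07326 kg·m².
Added inertia Σmr² = (0.470)(0.183)² + (1.35)(0.258)² = 0.1056 kg·m²; I_f = 0.07326 + 0.1056 = 0.1789 kg·m².
ω_f = I_p ω_i / I_f = (0.07326)(1.00) / 0.1789 = 0.4096 rev/s.
KE_i = ½(0.07326)(6.283 rad/s)² = 1.446 J; KE_f = ½(0.1789)(2.574)² = 0.5924 J.
Fraction lost = 0.5904.

fraction ≈ 0.590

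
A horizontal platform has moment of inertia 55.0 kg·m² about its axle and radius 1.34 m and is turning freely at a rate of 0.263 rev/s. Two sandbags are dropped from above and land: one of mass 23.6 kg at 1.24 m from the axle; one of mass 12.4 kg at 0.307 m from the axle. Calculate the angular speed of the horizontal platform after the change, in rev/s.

No external torque acts about the axle; L_before = L_after.
Added inertia Σmr² = (23.6)(1.24)² + (12.4)(0.307)² = 37.46 kg·m²; I_f = 55.00 + 37.46 = 92.46 kg·m².
ω_f = I_p ω_i / I_f = (55.00)(0.263) / 92.46 = 0.1565 rev/s.

ω_f ≈ 0.156 rev/s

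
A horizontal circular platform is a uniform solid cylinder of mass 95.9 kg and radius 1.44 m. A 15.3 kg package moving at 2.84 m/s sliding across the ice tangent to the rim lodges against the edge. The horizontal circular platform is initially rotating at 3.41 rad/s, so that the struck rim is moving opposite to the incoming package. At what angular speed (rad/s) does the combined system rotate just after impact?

|ω_f| ≈ 2.11 rad/s

About the central axle the impulsive forces during the collision are internal, so angular momentum about that axis is conserved.
I_p = ½(95.9)(1.44)² = 99.43 kg·m². Taking the sense of the package's angular momentum as positive, L_{package} = m v R = (15.3)(2.84)(1.44) = 62.57 kg·m²/s.
L_i = −I_p ω_p + m v R = −(99.43)(3.41) + 62.57 = -276.5 kg·m²/s.
After sticking, I_f = I_p + m R² = 99.43 + (15.3)(1.44)² = 131.2 kg·m².
ω_f = L_i / I_f = -276.5 / 131.2 = -2.108 rad/s.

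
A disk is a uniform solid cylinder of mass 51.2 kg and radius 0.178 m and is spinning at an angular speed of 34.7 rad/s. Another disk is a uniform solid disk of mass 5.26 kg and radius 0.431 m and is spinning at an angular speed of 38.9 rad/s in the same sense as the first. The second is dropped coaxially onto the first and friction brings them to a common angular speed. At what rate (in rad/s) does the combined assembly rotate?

The coupling torques are internal; angular momentum about the shared axis is conserved.
Moments of inertia: I_A = ½(51.2)(0.178)² = 0.8111 kg·m²; I_B = ½(5.26)(0.431)² = 0.4886 kg·m².
Taking A's sense as positive: L = (0.8111)(34.7) + (0.4886)(38.9) = 47.15 kg·m²·rad/s.
Combined I = 0.8111 + 0.4886 = 1.300 kg·m².
ω_f = L / I = 47.15 / 1.300 = 36.28 rad/s.

|ω_f| ≈ 36.3 rad/s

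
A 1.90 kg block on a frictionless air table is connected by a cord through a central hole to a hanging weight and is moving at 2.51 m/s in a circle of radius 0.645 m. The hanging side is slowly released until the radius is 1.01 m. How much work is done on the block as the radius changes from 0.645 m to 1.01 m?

The only horizontal force on the mass is along the cord (radial), so it exerts no torque about the hole and angular momentum m v r is conserved.
v₂ = v₁ r₁ / r₂ = (2.51)(0.645) / (1.01) = 1.603 m/s.
W = ΔKE = ½m(v₂² − v₁²) = -3.544 J.

W ≈ -3.54 J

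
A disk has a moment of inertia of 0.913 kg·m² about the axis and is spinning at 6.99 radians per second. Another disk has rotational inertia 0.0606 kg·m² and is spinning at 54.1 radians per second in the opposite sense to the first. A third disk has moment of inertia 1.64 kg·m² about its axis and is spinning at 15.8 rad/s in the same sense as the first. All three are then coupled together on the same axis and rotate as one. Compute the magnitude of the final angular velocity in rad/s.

|ω_f| ≈ 11.1 rad/s

No external torque acts about the common axis, so total angular momentum is conserved.
Taking A's sense as positive: L = (0.9130)(6.99) − (0.06060)(54.1) + (1.640)(15.8) = 29.02 kg·m²·rad/s.
Combined I = 0.9130 + 0.06060 + 1.640 = 2.614 kg·m².
ω_f = L / I = 29.02 / 2.614 = 11.10 rad/s.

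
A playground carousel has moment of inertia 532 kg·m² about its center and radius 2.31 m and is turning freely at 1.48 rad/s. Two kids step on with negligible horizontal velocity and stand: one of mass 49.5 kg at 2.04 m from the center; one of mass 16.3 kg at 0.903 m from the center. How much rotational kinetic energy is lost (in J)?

No external torque acts about the center; L_before = L_after.
Added inertia Σmr² = (49.5)(2.04)² + (16.3)(0.903)² = 219.3 kg·m²; I_f = 532.0 + 219.3 = 751.3 kg·m².
ω_f = I_p ω_i / I_f = (532.0)(1.48) / 751.3 = 1.048 rad/s.
KE_i = ½(532.0)(1.480 rad/s)² = 582.6 J; KE_f = ½(751.3)(1.048)² = 412.6 J.

energy lost ≈ 170 J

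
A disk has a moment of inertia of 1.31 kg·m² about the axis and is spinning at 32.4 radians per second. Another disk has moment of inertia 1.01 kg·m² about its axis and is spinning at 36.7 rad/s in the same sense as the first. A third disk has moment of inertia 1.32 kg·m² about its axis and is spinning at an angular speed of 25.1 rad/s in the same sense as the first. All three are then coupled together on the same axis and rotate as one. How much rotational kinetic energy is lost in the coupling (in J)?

The coupling torques are internal; angular momentum about the shared axis is conserved.
Taking A's sense as positive: L = (1.310)(32.4) + (1.010)(36.7) + (1.320)(25.1) = 112.6 kg·m²·rad/s.
Combined I = 1.310 + 1.010 + 1.320 = 3.640 kg·m².
ω_f = L / I = 112.6 / 3.640 = 30.95 rad/s.
KE_i = ½ΣIω² = 1784 J; KE_f = ½(3.640)(30.95)² = 1743 J.

ΔKE lost ≈ 40.7 J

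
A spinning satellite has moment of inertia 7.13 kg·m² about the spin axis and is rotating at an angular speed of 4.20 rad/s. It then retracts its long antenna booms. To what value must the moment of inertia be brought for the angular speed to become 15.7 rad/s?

I₂ ≈ 1.91 kg·m²

No external torque acts about the spin axis, so angular momentum is conserved.
I₂ = I₁ω₁ / ω₂ = (7.13)(4.20) / (15.7) = 1.907 kg·m².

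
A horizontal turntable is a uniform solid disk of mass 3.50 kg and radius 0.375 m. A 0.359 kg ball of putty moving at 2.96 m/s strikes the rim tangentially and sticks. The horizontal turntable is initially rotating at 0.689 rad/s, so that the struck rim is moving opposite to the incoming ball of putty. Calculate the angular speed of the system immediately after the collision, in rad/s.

About the axle the impulsive forces during the collision are internal, so angular momentum about that axis is conserved.
I_p = ½(3.50)(0.375)² = 0.2461 kg·m². Taking the sense of the ball of putty's angular momentum as positive, L_{ball} = m v R = (0.359)(2.96)(0.375) = 0.3985 kg·m²/s.
L_i = −I_p ω_p + m v R = −(0.2461)(0.689) + 0.3985 = 0.2289 kg·m²/s.
After sticking, I_f = I_p + m R² = 0.2461 + (0.359)(0.375)² = 0.2966 kg·m².
ω_f = L_i / I_f = 0.2289 / 0.2966 = 0.7719 rad/s.

|ω_f| ≈ 0.772 rad/s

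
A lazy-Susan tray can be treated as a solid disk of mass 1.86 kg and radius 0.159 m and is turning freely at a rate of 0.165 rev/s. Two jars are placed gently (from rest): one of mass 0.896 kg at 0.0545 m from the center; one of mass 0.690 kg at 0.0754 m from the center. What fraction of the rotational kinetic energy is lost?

No external torque acts about the center; L_before = L_after.
I_p = ½(1.86)(0.159)² = 0.02351 kg·m².
Added inertia Σmr² = (0.896)(0.0545)² + (0.690)(0.0754)² = 0.006584 kg·m²; I_f = 0.02351 + 0.006584 = 0.03010 kg·m².
ω_f = I_p ω_i / I_f = (0.02351)(0.165) / 0.03010 = 0.1289 rev/s.
KE_i = ½(0.02351)(1.037 rad/s)² = 0.01263 J; KE_f = ½(0.03010)(0.8099)² = 0.009871 J.
Fraction lost = 0.2188.

fraction ≈ 0.219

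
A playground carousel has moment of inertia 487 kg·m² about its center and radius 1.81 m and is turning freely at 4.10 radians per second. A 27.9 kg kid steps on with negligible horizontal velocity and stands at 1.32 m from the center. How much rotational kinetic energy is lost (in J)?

No external torque acts about the center; L_before = L_after.
Added inertia Σmr² = (27.9)(1.32)² = 48.61 kg·m²; I_f = 487.0 + 48.61 = 535.6 kg·m².
ω_f = I_p ω_i / I_f = (487.0)(4.10) / 535.6 = 3.728 rad/s.
KE_i = ½(487.0)(4.100 rad/s)² = 4093 J; KE_f = ½(535.6)(3.728)² = 3722 J.

energy lost ≈ 372 J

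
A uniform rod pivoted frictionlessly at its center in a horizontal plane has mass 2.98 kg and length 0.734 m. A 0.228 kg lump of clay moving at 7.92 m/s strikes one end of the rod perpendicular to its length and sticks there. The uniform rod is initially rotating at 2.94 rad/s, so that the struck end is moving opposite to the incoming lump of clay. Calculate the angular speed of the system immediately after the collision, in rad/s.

|ω_f| ≈ 1.64 rad/s

About the pivot the impulsive forces during the collision are internal, so angular momentum about that axis is conserved.
I_p = (1/12)(2.98)(0.734)² = 0.1338 kg·m². Taking the sense of the lump of clay's angular momentum as positive, L_{lump} = m v R = (0.228)(7.92)(0.734/2) = 0.6627 kg·m²/s.
L_i = −I_p ω_p + m v R = −(0.1338)(2.94) + 0.6627 = 0.2694 kg·m²/s.
After sticking, I_f = I_p + m R² = 0.1338 + (0.228)(0.734/2)² = 0.1645 kg·m².
ω_f = L_i / I_f = 0.2694 / 0.1645 = 1.637 rad/s.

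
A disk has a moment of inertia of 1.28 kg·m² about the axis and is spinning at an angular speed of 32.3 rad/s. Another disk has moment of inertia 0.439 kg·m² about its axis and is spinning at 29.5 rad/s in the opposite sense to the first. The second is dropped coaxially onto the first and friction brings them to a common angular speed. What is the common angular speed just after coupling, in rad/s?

No external torque acts about the common axis, so total angular momentum is conserved.
Taking A's sense as positive: L = (1.280)(32.3) − (0.4390)(29.5) = 28.39 kg·m²·rad/s.
Combined I = 1.280 + 0.4390 = 1.719 kg·m².
ω_f = L / I = 28.39 / 1.719 = 16.52 rad/s.

|ω_f| ≈ 16.5 rad/s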